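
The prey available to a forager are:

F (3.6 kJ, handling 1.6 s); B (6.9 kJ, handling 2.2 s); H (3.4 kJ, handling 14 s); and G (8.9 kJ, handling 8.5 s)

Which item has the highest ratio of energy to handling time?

In descending order of E/h:
B: 6.9/2.2 = 3.14 kJ/s
F: 3.6/1.6 = 2.25 kJ/s
G: 8.9/8.5 = 1.05 kJ/s
H: 3.4/14 = 0.243 kJ/s

B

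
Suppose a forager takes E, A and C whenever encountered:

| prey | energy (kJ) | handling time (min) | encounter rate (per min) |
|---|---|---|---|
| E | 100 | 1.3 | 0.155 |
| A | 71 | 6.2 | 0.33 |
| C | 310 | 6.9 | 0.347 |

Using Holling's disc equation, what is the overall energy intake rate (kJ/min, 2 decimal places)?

25.97 kJ/min

Energy encountered per unit search time: 0.155×100 + 0.33×71 + 0.347×310 = 146.5 kJ/min.
Handling time per unit search time: 0.155×1.3 + 0.33×6.2 + 0.347×6.9 = 4.642.
Rate = 146.5/(1 + 4.642) = 25.97 kJ/min.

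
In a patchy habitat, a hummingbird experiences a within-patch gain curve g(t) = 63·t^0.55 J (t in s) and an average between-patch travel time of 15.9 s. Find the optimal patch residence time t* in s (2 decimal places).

19.43 s

Maximise g(t)/(T+t): set derivative to zero → g'(t)(T+t) = g(t).
g'(t) = 0.55·63·t^-0.45. Setting 0.55·63·t^-0.45 = 63·t^0.55/(15.9+t) gives 0.55(15.9+t) = t, so 0.45·t = 0.55×15.9.
t* = 0.55×15.9/0.45 = 19.43 s.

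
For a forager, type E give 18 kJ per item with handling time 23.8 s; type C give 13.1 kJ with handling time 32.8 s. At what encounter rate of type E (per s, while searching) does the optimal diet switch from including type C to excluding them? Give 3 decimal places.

The zero-one rule: include type C iff E₂/h₂ > λE₁/(1+λh₁). Equality gives the switch point.
λE₁h₂ = E₂ + λE₂h₁ ⇒ λ = E₂/(E₁h₂ − E₂h₁) = 13.1/(590.4 − 311.8) = 0.04702 per s.

0.047 per s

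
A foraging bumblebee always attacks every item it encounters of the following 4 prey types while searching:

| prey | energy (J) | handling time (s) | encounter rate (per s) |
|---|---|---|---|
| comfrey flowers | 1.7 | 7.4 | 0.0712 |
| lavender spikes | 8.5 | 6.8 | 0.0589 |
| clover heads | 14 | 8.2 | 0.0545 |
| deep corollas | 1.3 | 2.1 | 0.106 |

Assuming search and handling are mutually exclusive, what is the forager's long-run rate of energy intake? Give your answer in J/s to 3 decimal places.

R = (0.0712×1.7 + 0.0589×8.5 + 0.0545×14 + 0.106×1.3) / (1 + 0.0712×7.4 + 0.0589×6.8 + 0.0545×8.2 + 0.106×2.1) = 1.522/2.597 = 0.5863 J/s.

0.586 J/s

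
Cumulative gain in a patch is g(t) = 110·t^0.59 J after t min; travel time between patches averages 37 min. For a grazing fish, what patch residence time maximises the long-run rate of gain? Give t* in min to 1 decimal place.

53.2 min

By the marginal value theorem, leave when the instantaneous gain rate g'(t) equals the habitat-wide average g(t)/(T + t).
g'(t) = 0.59·110·t^-0.41. Setting 0.59·110·t^-0.41 = 110·t^0.59/(37+t) gives 0.59(37+t) = t, so 0.41·t = 0.59×37.
t* = 0.59×37/0.41 = 53.24 min.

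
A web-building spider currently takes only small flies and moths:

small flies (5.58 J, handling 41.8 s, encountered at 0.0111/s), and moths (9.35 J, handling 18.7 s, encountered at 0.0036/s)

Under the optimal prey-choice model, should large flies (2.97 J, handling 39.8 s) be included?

Yes

Intake rate on the current diet: R = (0.0111×5.58 + 0.0036×9.35) / (1 + 0.0111×41.8 + 0.0036×18.7) = 0.0956/1.531 = 0.06243 J/s.
Profitability of large flies: 2.97/39.8 = 0.07462 J/s.
Since 0.07462 > R, including large flies increases the long-run rate.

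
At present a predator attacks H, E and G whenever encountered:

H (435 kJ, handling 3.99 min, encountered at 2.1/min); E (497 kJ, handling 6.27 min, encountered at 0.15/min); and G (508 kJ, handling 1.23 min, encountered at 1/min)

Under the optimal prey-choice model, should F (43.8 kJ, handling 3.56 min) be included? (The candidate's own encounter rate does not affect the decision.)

Current rate: (2.1×435 + 0.15×497 + 1×508)/(1 + 2.1×3.99 + 0.15×6.27 + 1×1.23) = 129.5 kJ/min.
F: E/h = 43.8/3.56 = 12.3 kJ/min.
Since 12.3 < R, time spent handling F is better spent searching.

No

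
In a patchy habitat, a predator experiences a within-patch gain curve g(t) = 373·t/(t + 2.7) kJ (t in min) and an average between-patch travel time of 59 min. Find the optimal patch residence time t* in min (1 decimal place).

12.6 min

By the marginal value theorem, leave when the instantaneous gain rate g'(t) equals the habitat-wide average g(t)/(T + t).
g'(t) = 373·2.7/(t + 2.7)². Setting 373·2.7/(t+2.7)² = 373t/[(t+2.7)(59+t)] gives 2.7(59+t) = t(t+2.7), so t² = 2.7×59 = 159.3.
t* = √159.3 = 12.62 min.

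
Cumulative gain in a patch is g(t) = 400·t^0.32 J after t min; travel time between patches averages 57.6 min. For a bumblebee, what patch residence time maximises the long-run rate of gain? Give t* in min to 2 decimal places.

27.11 min

Optimal t* satisfies g'(t*) = g(t*)/(T + t*).
g'(t) = 0.32·400·t^-0.68. Setting 0.32·400·t^-0.68 = 400·t^0.32/(57.6+t) gives 0.32(57.6+t) = t, so 0.68·t = 0.32×57.6.
t* = 0.32×57.6/0.68 = 27.11 min.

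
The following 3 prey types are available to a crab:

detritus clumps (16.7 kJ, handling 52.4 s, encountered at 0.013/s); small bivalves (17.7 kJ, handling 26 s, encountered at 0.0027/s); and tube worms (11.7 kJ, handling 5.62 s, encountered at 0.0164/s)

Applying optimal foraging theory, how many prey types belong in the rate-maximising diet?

E/h in descending order: tube worms 2.08, small bivalves 0.681, detritus clumps 0.319 kJ/s. The optimal diet is the largest prefix of this list for which every included type satisfies E_i/h_i > R on the types above it.
Rate on top 1: 0.1757. small bivalves: 0.681 > 0.1757 → include.
Rate on top 2: 0.2062. detritus clumps: 0.319 > 0.2062 → include.
Optimal diet: tube worms, small bivalves, detritus clumps — 3 of 3 types.

3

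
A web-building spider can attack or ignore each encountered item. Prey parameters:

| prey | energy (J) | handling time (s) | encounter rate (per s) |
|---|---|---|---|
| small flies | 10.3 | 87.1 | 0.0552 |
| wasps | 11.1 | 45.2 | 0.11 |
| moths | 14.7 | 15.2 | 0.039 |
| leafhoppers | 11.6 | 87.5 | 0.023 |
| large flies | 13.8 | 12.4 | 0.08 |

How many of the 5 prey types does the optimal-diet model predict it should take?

E/h in descending order: large flies 1.11, moths 0.967, wasps 0.246, leafhoppers 0.133, small flies 0.118 J/s. The optimal diet is the largest prefix of this list for which every included type satisfies E_i/h_i > R on the types above it.
Rate on top 1: 0.5542. moths: 0.967 > 0.5542 → include.
Rate on top 2: 0.6489. wasps: 0.246 < 0.6489 → exclude; stop.
Optimal diet: large flies, moths — 2 of 5 types.

2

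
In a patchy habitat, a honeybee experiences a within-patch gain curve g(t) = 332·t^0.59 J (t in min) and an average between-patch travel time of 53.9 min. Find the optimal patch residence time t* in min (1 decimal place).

Optimal t* satisfies g'(t*) = g(t*)/(T + t*).
g'(t) = 0.59·332·t^-0.41. Setting 0.59·332·t^-0.41 = 332·t^0.59/(53.9+t) gives 0.59(53.9+t) = t, so 0.41·t = 0.59×53.9.
t* = 0.59×53.9/0.41 = 77.56 min.

77.6 min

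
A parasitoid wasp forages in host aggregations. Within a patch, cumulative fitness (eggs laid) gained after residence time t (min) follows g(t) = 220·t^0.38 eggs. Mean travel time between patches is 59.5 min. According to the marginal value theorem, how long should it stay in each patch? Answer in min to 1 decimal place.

Optimal t* satisfies g'(t*) = g(t*)/(T + t*).
g'(t) = 0.38·220·t^-0.62. Setting 0.38·220·t^-0.62 = 220·t^0.38/(59.5+t) gives 0.38(59.5+t) = t, so 0.62·t = 0.38×59.5.
t* = 0.38×59.5/0.62 = 36.47 min.

36.5 min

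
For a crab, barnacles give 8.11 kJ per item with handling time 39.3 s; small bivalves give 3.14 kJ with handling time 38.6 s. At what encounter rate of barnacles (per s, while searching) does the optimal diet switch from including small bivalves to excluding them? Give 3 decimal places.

0.017 per s

At the threshold, the rate on barnacles alone equals the profitability of small bivalves: λ·8.11/(1 + λ·39.3) = 3.14/38.6 = 0.08135.
Rearranging, λ(8.11 − 0.08135×39.3) = 0.08135, so λ = 0.08135/4.913 = 0.01656 per s.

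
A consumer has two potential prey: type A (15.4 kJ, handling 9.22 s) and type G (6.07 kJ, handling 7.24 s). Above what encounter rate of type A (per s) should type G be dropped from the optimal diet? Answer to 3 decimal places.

At the threshold, the rate on type A alone equals the profitability of type G: λ·15.4/(1 + λ·9.22) = 6.07/7.24 = 0.8384.
Rearranging, λ(15.4 − 0.8384×9.22) = 0.8384, so λ = 0.8384/7.67 = 0.1093 per s.

0.109 per s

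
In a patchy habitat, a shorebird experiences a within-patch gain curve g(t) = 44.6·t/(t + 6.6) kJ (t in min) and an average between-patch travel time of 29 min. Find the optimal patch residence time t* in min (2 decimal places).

13.83 min

By the marginal value theorem, leave when the instantaneous gain rate g'(t) equals the habitat-wide average g(t)/(T + t).
g'(t) = 44.6·6.6/(t + 6.6)². Setting 44.6·6.6/(t+6.6)² = 44.6t/[(t+6.6)(29+t)] gives 6.6(29+t) = t(t+6.6), so t² = 6.6×29 = 191.4.
t* = √191.4 = 13.83 min.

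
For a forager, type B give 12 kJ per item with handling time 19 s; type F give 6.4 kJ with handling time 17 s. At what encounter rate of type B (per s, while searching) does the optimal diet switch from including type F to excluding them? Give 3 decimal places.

0.078 per s

The zero-one rule: include type F iff E₂/h₂ > λE₁/(1+λh₁). Equality gives the switch point.
λE₁h₂ = E₂ + λE₂h₁ ⇒ λ = E₂/(E₁h₂ − E₂h₁) = 6.4/(204 − 121.6) = 0.07767 per s.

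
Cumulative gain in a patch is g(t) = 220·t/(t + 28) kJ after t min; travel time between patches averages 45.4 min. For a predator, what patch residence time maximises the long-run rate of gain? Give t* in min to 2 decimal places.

35.65 min

Maximise g(t)/(T+t): set derivative to zero → g'(t)(T+t) = g(t).
g'(t) = 220·28/(t + 28)². Setting 220·28/(t+28)² = 220t/[(t+28)(45.4+t)] gives 28(45.4+t) = t(t+28), so t² = 28×45.4 = 1271.
t* = √1271 = 35.65 min.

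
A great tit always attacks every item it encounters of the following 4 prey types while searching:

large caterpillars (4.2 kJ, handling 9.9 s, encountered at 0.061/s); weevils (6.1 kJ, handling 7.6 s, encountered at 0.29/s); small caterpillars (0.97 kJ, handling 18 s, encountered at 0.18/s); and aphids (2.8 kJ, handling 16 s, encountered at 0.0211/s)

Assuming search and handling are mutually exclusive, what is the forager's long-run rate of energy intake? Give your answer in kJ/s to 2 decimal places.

R = Σλ_iE_i / (1 + Σλ_ih_i)
Numerator: 0.061×4.2 + 0.29×6.1 + 0.18×0.97 + 0.0211×2.8 = 2.259
Denominator: 1 + 0.061×9.9 + 0.29×7.6 + 0.18×18 + 0.0211×16 = 7.385
R = 2.259/7.385 = 0.3059 kJ/s

0.31 kJ/s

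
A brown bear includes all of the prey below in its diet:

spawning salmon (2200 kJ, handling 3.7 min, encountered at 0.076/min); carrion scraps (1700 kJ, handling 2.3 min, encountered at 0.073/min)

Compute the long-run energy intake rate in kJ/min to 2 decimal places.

Energy encountered per unit search time: 0.076×2200 + 0.073×1700 = 291.3 kJ/min.
Handling time per unit search time: 0.076×3.7 + 0.073×2.3 = 0.4491.
Rate = 291.3/(1 + 0.4491) = 201 kJ/min.

201.02 kJ/min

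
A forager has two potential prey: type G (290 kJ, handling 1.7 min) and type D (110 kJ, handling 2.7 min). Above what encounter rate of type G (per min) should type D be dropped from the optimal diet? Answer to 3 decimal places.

At the threshold, the rate on type G alone equals the profitability of type D: λ·290/(1 + λ·1.7) = 110/2.7 = 40.74.
Rearranging, λ(290 − 40.74×1.7) = 40.74, so λ = 40.74/220.7 = 0.1846 per min.

0.185 per min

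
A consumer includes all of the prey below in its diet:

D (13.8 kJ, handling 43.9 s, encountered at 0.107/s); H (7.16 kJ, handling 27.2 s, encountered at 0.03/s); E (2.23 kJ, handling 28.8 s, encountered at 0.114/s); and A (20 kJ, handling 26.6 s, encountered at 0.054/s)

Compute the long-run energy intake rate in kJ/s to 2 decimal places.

Energy encountered per unit search time: 0.107×13.8 + 0.03×7.16 + 0.114×2.23 + 0.054×20 = 3.026 kJ/s.
Handling time per unit search time: 0.107×43.9 + 0.03×27.2 + 0.114×28.8 + 0.054×26.6 = 10.23.
Rate = 3.026/(1 + 10.23) = 0.2694 kJ/s.

0.27 kJ/s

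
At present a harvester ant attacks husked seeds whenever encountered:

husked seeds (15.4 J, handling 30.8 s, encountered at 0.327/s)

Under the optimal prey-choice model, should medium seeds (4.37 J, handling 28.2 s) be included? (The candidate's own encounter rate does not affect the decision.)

No

Intake rate on the current diet: R = (0.327×15.4) / (1 + 0.327×30.8) = 5.036/11.07 = 0.4548 J/s.
medium seeds: E/h = 4.37/28.2 = 0.155 J/s.
Since 0.155 < R, time spent handling medium seeds is better spent searching.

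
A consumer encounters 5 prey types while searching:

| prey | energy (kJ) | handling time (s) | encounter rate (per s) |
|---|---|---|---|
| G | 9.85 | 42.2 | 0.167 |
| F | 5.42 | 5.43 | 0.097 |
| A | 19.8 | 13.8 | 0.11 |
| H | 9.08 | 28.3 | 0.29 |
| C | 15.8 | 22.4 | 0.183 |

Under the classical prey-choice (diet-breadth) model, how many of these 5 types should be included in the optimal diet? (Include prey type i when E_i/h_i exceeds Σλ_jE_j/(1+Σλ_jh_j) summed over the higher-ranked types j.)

2

Rank by E/h (kJ/s): A 1.43, F 0.998, C 0.705, H 0.321, G 0.233. Include each in turn until the next type's E/h falls below the running intake rate.
Rate on top 1: 0.865. F: 0.998 > 0.865 → include.
Rate on top 2: 0.888. C: 0.705 < 0.888 → exclude; stop.
Optimal diet: A, F — 2 of 5 types.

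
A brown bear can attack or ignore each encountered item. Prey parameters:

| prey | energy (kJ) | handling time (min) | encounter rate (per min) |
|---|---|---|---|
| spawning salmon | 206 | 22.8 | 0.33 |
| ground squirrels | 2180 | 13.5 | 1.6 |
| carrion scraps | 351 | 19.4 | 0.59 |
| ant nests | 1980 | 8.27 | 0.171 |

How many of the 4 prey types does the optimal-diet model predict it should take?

Profitabilities (E/h, kJ/min): ant nests 239, ground squirrels 161, carrion scraps 18.1, spawning salmon 9.04. Add prey in this order while the next type's profitability exceeds the intake rate on those already taken.
Rate on top 1: 140.2. ground squirrels: 161 > 140.2 → include.
Rate on top 2: 159.3. carrion scraps: 18.1 < 159.3 → exclude; stop.
Optimal diet: ant nests, ground squirrels — 2 of 4 types.

2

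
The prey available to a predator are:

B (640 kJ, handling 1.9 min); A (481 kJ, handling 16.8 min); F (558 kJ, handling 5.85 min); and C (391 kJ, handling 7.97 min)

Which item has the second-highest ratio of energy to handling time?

In descending order of E/h:
B: 640/1.9 = 337 kJ/min
F: 558/5.85 = 95.4 kJ/min
C: 391/7.97 = 49.1 kJ/min
A: 481/16.8 = 28.6 kJ/min

F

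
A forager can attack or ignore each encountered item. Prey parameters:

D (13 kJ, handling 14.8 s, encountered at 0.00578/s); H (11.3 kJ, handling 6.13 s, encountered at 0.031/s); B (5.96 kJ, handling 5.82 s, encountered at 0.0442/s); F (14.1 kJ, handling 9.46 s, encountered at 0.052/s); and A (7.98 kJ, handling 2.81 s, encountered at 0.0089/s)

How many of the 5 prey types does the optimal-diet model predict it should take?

E/h in descending order: A 2.84, H 1.84, F 1.49, B 1.02, D 0.878 kJ/s. The optimal diet is the largest prefix of this list for which every included type satisfies E_i/h_i > R on the types above it.
Rate on top 1: 0.06929. H: 1.84 > 0.06929 → include.
Rate on top 2: 0.3468. F: 1.49 > 0.3468 → include.
Rate on top 3: 0.6764. B: 1.02 > 0.6764 → include.
Rate on top 4: 0.7219. D: 0.878 > 0.7219 → include.
Optimal diet: A, H, F, B, D — 5 of 5 types.

5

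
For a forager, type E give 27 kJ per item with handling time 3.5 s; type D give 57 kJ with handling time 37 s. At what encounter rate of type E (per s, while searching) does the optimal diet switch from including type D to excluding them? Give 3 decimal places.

The zero-one rule: include type D iff E₂/h₂ > λE₁/(1+λh₁). Equality gives the switch point.
λE₁h₂ = E₂ + λE₂h₁ ⇒ λ = E₂/(E₁h₂ − E₂h₁) = 57/(999 − 199.5) = 0.07129 per s.

0.071 per s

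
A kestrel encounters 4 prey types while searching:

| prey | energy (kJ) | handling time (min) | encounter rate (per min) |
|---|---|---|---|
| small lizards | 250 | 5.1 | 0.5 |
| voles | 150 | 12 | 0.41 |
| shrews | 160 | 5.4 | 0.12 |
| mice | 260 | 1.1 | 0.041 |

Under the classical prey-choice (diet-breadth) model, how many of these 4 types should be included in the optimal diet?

2

Rank by E/h (kJ/min): mice 236, small lizards 49, shrews 29.6, voles 12.5. Include each in turn until the next type's E/h falls below the running intake rate.
Rate on top 1: 10.2. small lizards: 49 > 10.2 → include.
Rate on top 2: 37.73. shrews: 29.6 < 37.73 → exclude; stop.
Optimal diet: mice, small lizards — 2 of 4 types.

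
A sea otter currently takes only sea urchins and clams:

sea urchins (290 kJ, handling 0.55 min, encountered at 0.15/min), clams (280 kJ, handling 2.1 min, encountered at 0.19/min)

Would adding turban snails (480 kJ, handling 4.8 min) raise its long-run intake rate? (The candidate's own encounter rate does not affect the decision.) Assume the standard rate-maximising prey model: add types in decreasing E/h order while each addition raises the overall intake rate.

Yes

On sea urchins and clams alone, R = ΣλE/(1+Σλh) = 96.7/1.482 = 65.27 kJ/min.
turban snails: E/h = 480/4.8 = 100 kJ/min.
100 > 65.27, so adding turban snails raises the average — include it.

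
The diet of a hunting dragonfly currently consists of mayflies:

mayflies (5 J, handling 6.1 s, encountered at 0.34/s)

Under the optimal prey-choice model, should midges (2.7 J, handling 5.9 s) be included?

No

Current rate: (0.34×5)/(1 + 0.34×6.1) = 0.553 J/s.
Profitability of midges: 2.7/5.9 = 0.4576 J/s.
0.4576 < 0.553, so adding midges would lower the average — exclude it.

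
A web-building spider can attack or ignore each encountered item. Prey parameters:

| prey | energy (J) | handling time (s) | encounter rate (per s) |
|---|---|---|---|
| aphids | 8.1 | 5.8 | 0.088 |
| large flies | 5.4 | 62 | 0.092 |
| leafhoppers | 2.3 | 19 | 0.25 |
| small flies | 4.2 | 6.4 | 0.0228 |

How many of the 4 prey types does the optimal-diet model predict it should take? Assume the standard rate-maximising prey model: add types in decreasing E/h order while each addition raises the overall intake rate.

Rank by E/h (J/s): aphids 1.4, small flies 0.656, leafhoppers 0.121, large flies 0.0871. Include each in turn until the next type's E/h falls below the running intake rate.
Rate on top 1: 0.4719. small flies: 0.656 > 0.4719 → include.
Rate on top 2: 0.4882. leafhoppers: 0.121 < 0.4882 → exclude; stop.
Optimal diet: aphids, small flies — 2 of 4 types.

2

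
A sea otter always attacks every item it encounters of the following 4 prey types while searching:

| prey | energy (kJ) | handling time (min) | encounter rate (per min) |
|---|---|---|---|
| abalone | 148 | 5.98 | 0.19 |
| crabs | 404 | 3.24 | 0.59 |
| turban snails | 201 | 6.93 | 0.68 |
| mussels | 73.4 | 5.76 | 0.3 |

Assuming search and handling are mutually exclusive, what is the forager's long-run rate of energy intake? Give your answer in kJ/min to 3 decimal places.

40.539 kJ/min

Energy encountered per unit search time: 0.19×148 + 0.59×404 + 0.68×201 + 0.3×73.4 = 425.2 kJ/min.
Handling time per unit search time: 0.19×5.98 + 0.59×3.24 + 0.68×6.93 + 0.3×5.76 = 9.488.
Rate = 425.2/(1 + 9.488) = 40.54 kJ/min.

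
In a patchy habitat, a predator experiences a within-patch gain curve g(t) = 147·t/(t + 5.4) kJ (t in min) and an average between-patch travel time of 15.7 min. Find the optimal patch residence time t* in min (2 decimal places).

9.21 min

Optimal t* satisfies g'(t*) = g(t*)/(T + t*).
g'(t) = 147·5.4/(t + 5.4)². Setting 147·5.4/(t+5.4)² = 147t/[(t+5.4)(15.7+t)] gives 5.4(15.7+t) = t(t+5.4), so t² = 5.4×15.7 = 84.78.
t* = √84.78 = 9.208 min.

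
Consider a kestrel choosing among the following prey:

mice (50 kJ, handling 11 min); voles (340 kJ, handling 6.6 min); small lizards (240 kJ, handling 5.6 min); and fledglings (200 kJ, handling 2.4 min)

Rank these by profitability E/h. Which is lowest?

In descending order of E/h:
fledglings: 200/2.4 = 83.3 kJ/min
voles: 340/6.6 = 51.5 kJ/min
small lizards: 240/5.6 = 42.9 kJ/min
mice: 50/11 = 4.55 kJ/min

mice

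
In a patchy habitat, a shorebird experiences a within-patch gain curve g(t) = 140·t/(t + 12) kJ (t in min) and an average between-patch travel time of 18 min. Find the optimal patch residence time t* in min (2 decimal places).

By the marginal value theorem, leave when the instantaneous gain rate g'(t) equals the habitat-wide average g(t)/(T + t).
g'(t) = 140·12/(t + 12)². Setting 140·12/(t+12)² = 140t/[(t+12)(18+t)] gives 12(18+t) = t(t+12), so t² = 12×18 = 216.
t* = √216 = 14.7 min.

14.70 min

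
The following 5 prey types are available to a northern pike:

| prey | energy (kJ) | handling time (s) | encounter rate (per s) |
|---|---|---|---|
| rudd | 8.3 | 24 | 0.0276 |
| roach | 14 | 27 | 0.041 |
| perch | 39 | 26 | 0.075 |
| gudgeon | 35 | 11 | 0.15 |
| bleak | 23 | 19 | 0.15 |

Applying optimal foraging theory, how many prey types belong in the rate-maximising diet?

Rank by E/h (kJ/s): gudgeon 3.18, perch 1.5, bleak 1.21, roach 0.519, rudd 0.346. Include each in turn until the next type's E/h falls below the running intake rate.
Rate on top 1: 1.981. perch: 1.5 < 1.981 → exclude; stop.
Optimal diet: gudgeon — 1 of 5 types.

1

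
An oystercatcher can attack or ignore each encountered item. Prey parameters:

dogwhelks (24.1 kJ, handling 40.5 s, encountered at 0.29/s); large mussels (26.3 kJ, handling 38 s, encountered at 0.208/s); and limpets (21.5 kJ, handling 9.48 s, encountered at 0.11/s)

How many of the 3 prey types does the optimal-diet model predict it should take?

Profitabilities (E/h, kJ/s): limpets 2.27, large mussels 0.692, dogwhelks 0.595. Add prey in this order while the next type's profitability exceeds the intake rate on those already taken.
Rate on top 1: 1.158. large mussels: 0.692 < 1.158 → exclude; stop.
Optimal diet: limpets — 1 of 3 types.

1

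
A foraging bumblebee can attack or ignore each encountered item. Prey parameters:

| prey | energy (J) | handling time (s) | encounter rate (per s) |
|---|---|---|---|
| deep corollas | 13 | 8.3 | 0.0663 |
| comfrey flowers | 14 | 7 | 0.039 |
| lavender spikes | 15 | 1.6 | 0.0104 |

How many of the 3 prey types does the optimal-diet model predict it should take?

Rank by E/h (J/s): lavender spikes 9.38, comfrey flowers 2, deep corollas 1.57. Include each in turn until the next type's E/h falls below the running intake rate.
Rate on top 1: 0.1534. comfrey flowers: 2 > 0.1534 → include.
Rate on top 2: 0.5443. deep corollas: 1.57 > 0.5443 → include.
Optimal diet: lavender spikes, comfrey flowers, deep corollas — 3 of 3 types.

3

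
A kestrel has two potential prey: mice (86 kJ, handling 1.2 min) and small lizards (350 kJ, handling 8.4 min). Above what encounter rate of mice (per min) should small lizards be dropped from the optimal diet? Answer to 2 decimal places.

At the threshold, the rate on mice alone equals the profitability of small lizards: λ·86/(1 + λ·1.2) = 350/8.4 = 41.67.
Rearranging, λ(86 − 41.67×1.2) = 41.67, so λ = 41.67/36 = 1.157 per min.

1.16 per min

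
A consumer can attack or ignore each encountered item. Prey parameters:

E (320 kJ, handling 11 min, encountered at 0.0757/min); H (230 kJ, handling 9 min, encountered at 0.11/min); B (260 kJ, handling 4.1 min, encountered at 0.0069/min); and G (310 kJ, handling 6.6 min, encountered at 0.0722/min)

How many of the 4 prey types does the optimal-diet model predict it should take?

4

Rank by E/h (kJ/min): B 63.4, G 47, E 29.1, H 25.6. Include each in turn until the next type's E/h falls below the running intake rate.
Rate on top 1: 1.745. G: 47 > 1.745 → include.
Rate on top 2: 16.07. E: 29.1 > 16.07 → include.
Rate on top 3: 20.71. H: 25.6 > 20.71 → include.
Optimal diet: B, G, E, H — 4 of 4 types.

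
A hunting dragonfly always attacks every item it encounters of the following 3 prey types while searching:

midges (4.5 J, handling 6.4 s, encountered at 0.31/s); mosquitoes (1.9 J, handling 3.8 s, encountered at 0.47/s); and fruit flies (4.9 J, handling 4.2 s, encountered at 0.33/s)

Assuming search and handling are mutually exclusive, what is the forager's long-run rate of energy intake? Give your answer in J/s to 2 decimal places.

0.63 J/s

Energy encountered per unit search time: 0.31×4.5 + 0.47×1.9 + 0.33×4.9 = 3.905 J/s.
Handling time per unit search time: 0.31×6.4 + 0.47×3.8 + 0.33×4.2 = 5.156.
Rate = 3.905/(1 + 5.156) = 0.6343 J/s.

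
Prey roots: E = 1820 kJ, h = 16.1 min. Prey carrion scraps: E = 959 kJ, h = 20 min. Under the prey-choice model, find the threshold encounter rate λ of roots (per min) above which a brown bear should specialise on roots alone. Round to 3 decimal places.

0.046 per min

The zero-one rule: include carrion scraps iff E₂/h₂ > λE₁/(1+λh₁). Equality gives the switch point.
λE₁h₂ = E₂ + λE₂h₁ ⇒ λ = E₂/(E₁h₂ − E₂h₁) = 959/(3.64e+04 − 1.544e+04) = 0.04575 per min.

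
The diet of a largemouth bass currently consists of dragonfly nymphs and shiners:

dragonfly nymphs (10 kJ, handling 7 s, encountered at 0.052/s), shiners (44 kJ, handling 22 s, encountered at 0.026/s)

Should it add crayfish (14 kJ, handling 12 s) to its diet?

Intake rate on the current diet: R = (0.052×10 + 0.026×44) / (1 + 0.052×7 + 0.026×22) = 1.664/1.936 = 0.8595 kJ/s.
Profitability of crayfish: 14/12 = 1.167 kJ/s.
Since 1.167 > R, including crayfish increases the long-run rate.

Yes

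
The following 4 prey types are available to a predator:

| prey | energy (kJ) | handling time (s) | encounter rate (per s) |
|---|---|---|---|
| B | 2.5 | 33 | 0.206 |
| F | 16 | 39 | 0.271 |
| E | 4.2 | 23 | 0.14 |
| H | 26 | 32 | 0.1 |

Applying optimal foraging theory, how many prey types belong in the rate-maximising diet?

1

Profitabilities (E/h, kJ/s): H 0.812, F 0.41, E 0.183, B 0.0758. Add prey in this order while the next type's profitability exceeds the intake rate on those already taken.
Rate on top 1: 0.619. F: 0.41 < 0.619 → exclude; stop.
Optimal diet: H — 1 of 4 types.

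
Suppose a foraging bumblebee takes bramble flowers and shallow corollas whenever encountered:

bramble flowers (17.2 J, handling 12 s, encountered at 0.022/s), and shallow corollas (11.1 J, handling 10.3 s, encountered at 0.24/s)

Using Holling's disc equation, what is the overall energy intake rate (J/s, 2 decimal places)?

0.81 J/s

Energy encountered per unit search time: 0.022×17.2 + 0.24×11.1 = 3.042 J/s.
Handling time per unit search time: 0.022×12 + 0.24×10.3 = 2.736.
Rate = 3.042/(1 + 2.736) = 0.8143 J/s.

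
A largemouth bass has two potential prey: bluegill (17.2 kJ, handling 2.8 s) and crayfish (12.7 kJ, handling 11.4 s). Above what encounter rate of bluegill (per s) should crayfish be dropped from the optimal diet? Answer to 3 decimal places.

0.079 per s

The zero-one rule: include crayfish iff E₂/h₂ > λE₁/(1+λh₁). Equality gives the switch point.
λE₁h₂ = E₂ + λE₂h₁ ⇒ λ = E₂/(E₁h₂ − E₂h₁) = 12.7/(196.1 − 35.56) = 0.07912 per s.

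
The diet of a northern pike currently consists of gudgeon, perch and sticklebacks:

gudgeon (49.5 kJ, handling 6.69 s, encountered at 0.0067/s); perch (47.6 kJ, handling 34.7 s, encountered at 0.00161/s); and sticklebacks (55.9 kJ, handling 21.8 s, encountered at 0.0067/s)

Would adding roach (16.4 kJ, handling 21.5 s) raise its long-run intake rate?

Current rate: (0.0067×49.5 + 0.00161×47.6 + 0.0067×55.9)/(1 + 0.0067×6.69 + 0.00161×34.7 + 0.0067×21.8) = 0.6279 kJ/s.
Profitability of roach: 16.4/21.5 = 0.7628 kJ/s.
Since 0.7628 > R, including roach increases the long-run rate.

Yes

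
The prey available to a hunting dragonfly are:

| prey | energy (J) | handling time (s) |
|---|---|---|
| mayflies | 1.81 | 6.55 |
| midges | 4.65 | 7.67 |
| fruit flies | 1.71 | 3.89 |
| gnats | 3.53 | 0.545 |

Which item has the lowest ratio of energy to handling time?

In descending order of E/h:
gnats: 3.53/0.545 = 6.48 J/s
midges: 4.65/7.67 = 0.606 J/s
fruit flies: 1.71/3.89 = 0.44 J/s
mayflies: 1.81/6.55 = 0.276 J/s

mayflies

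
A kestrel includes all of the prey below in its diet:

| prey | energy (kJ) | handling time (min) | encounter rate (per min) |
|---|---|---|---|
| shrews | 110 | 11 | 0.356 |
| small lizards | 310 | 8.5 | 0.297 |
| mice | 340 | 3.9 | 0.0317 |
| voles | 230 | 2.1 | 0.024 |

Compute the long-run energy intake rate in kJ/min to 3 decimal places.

19.375 kJ/min

R = (0.356×110 + 0.297×310 + 0.0317×340 + 0.024×230) / (1 + 0.356×11 + 0.297×8.5 + 0.0317×3.9 + 0.024×2.1) = 147.5/7.615 = 19.37 kJ/min.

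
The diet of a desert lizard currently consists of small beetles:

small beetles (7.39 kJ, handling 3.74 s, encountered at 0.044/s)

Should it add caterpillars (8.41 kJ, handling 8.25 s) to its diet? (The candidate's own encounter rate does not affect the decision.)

On small beetles alone, R = ΣλE/(1+Σλh) = 0.3252/1.165 = 0.2792 kJ/s.
caterpillars: E/h = 8.41/8.25 = 1.019 kJ/s.
1.019 > 0.2792, so adding caterpillars raises the average — include it.

Yes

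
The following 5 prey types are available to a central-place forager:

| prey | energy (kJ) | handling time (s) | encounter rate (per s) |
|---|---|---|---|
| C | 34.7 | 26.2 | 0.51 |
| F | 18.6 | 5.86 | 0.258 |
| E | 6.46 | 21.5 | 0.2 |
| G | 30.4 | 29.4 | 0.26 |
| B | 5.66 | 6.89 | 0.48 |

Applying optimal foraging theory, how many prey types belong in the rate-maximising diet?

Rank by E/h (kJ/s): F 3.17, C 1.32, G 1.03, B 0.821, E 0.3. Include each in turn until the next type's E/h falls below the running intake rate.
Rate on top 1: 1.91. C: 1.32 < 1.91 → exclude; stop.
Optimal diet: F — 1 of 5 types.

1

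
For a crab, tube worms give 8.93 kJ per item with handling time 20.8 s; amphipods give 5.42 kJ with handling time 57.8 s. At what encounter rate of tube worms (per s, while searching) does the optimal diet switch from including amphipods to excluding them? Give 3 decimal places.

0.013 per s

At the threshold, the rate on tube worms alone equals the profitability of amphipods: λ·8.93/(1 + λ·20.8) = 5.42/57.8 = 0.09377.
Rearranging, λ(8.93 − 0.09377×20.8) = 0.09377, so λ = 0.09377/6.98 = 0.01344 per s.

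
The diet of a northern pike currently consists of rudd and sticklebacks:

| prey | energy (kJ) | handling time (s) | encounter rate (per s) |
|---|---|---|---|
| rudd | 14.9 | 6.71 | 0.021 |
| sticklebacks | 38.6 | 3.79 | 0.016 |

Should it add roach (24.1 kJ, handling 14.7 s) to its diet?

Yes

Current rate: (0.021×14.9 + 0.016×38.6)/(1 + 0.021×6.71 + 0.016×3.79) = 0.7744 kJ/s.
Profitability of roach: 24.1/14.7 = 1.639 kJ/s.
Since 1.639 > R, including roach increases the long-run rate.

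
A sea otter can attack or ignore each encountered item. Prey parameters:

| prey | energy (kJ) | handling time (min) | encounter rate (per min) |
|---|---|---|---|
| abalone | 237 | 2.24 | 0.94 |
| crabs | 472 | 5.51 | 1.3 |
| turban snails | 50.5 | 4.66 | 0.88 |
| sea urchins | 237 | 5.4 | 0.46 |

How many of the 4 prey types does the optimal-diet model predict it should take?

2

Profitabilities (E/h, kJ/min): abalone 106, crabs 85.7, sea urchins 43.9, turban snails 10.8. Add prey in this order while the next type's profitability exceeds the intake rate on those already taken.
Rate on top 1: 71.73. crabs: 85.7 > 71.73 → include.
Rate on top 2: 81.45. sea urchins: 43.9 < 81.45 → exclude; stop.
Optimal diet: abalone, crabs — 2 of 4 types.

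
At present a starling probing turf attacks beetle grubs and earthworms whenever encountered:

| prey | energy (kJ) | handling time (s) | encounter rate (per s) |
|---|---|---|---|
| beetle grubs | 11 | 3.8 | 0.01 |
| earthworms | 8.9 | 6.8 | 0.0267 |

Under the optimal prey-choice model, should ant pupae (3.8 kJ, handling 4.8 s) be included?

On beetle grubs and earthworms alone, R = ΣλE/(1+Σλh) = 0.3476/1.22 = 0.285 kJ/s.
ant pupae: E/h = 3.8/4.8 = 0.7917 kJ/s.
Since 0.7917 > R, including ant pupae increases the long-run rate.

Yes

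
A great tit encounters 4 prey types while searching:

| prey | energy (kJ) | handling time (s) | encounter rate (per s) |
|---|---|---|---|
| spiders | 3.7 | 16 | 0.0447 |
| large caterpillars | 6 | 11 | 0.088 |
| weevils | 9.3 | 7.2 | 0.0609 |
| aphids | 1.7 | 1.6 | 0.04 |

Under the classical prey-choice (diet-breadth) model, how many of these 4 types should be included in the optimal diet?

3

E/h in descending order: weevils 1.29, aphids 1.06, large caterpillars 0.545, spiders 0.231 kJ/s. The optimal diet is the largest prefix of this list for which every included type satisfies E_i/h_i > R on the types above it.
Rate on top 1: 0.3937. aphids: 1.06 > 0.3937 → include.
Rate on top 2: 0.4222. large caterpillars: 0.545 > 0.4222 → include.
Rate on top 3: 0.4705. spiders: 0.231 < 0.4705 → exclude; stop.
Optimal diet: weevils, aphids, large caterpillars — 3 of 4 types.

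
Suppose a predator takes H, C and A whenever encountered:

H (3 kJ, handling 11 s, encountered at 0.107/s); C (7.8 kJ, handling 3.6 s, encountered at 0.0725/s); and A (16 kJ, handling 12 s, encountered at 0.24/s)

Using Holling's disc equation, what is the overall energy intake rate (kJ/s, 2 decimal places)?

0.89 kJ/s

Energy encountered per unit search time: 0.107×3 + 0.0725×7.8 + 0.24×16 = 4.726 kJ/s.
Handling time per unit search time: 0.107×11 + 0.0725×3.6 + 0.24×12 = 4.318.
Rate = 4.726/(1 + 4.318) = 0.8888 kJ/s.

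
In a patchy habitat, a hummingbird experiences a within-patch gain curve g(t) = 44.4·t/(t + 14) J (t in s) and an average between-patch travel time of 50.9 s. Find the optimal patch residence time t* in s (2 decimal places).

26.69 s

Optimal t* satisfies g'(t*) = g(t*)/(T + t*).
g'(t) = 44.4·14/(t + 14)². Setting 44.4·14/(t+14)² = 44.4t/[(t+14)(50.9+t)] gives 14(50.9+t) = t(t+14), so t² = 14×50.9 = 712.6.
t* = √712.6 = 26.69 s.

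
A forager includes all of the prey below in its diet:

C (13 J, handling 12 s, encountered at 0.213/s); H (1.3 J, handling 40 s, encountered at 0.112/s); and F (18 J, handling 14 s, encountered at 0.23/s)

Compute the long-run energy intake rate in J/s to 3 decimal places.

R = Σλ_iE_i / (1 + Σλ_ih_i)
Numerator: 0.213×13 + 0.112×1.3 + 0.23×18 = 7.055
Denominator: 1 + 0.213×12 + 0.112×40 + 0.23×14 = 11.26
R = 7.055/11.26 = 0.6267 J/s

0.627 J/s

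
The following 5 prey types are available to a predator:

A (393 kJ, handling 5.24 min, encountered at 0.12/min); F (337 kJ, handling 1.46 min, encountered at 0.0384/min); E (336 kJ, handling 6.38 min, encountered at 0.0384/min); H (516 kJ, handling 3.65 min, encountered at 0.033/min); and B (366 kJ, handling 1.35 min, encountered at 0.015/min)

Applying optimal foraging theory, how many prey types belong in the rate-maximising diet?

5

Rank by E/h (kJ/min): B 271, F 231, H 141, A 75, E 52.7. Include each in turn until the next type's E/h falls below the running intake rate.
Rate on top 1: 5.381. F: 231 > 5.381 → include.
Rate on top 2: 17.12. H: 141 > 17.12 → include.
Rate on top 3: 29.63. A: 75 > 29.63 → include.
Rate on top 4: 45.26. E: 52.7 > 45.26 → include.
Optimal diet: B, F, H, A, E — 5 of 5 types.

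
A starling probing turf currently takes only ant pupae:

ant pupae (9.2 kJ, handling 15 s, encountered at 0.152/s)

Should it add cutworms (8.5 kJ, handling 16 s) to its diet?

Intake rate on the current diet: R = (0.152×9.2) / (1 + 0.152×15) = 1.398/3.28 = 0.4263 kJ/s.
cutworms: E/h = 8.5/16 = 0.5312 kJ/s.
Since 0.5312 > R, including cutworms increases the long-run rate.

Yes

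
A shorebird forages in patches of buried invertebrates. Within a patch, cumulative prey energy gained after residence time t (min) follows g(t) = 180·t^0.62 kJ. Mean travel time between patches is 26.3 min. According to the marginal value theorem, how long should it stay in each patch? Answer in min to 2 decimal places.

42.91 min

Maximise g(t)/(T+t): set derivative to zero → g'(t)(T+t) = g(t).
g'(t) = 0.62·180·t^-0.38. Setting 0.62·180·t^-0.38 = 180·t^0.62/(26.3+t) gives 0.62(26.3+t) = t, so 0.38·t = 0.62×26.3.
t* = 0.62×26.3/0.38 = 42.91 min.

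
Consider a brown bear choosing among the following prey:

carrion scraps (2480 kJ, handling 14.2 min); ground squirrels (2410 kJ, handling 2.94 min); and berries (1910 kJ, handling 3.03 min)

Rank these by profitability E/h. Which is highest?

ground squirrels

Profitability E/h (kJ/min): carrion scraps = 2480/14.2 = 175, ground squirrels = 2410/2.94 = 820, berries = 1910/3.03 = 630.
Ranked: ground squirrels > berries > carrion scraps.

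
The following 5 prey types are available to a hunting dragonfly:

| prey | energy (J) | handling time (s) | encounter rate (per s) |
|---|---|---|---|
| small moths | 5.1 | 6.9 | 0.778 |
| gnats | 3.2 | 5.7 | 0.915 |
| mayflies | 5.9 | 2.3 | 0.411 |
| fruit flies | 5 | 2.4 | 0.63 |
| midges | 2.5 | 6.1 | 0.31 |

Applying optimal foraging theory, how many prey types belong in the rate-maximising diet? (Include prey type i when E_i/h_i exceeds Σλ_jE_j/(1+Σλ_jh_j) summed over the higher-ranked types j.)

2

E/h in descending order: mayflies 2.57, fruit flies 2.08, small moths 0.739, gnats 0.561, midges 0.41 J/s. The optimal diet is the largest prefix of this list for which every included type satisfies E_i/h_i > R on the types above it.
Rate on top 1: 1.247. fruit flies: 2.08 > 1.247 → include.
Rate on top 2: 1.613. small moths: 0.739 < 1.613 → exclude; stop.
Optimal diet: mayflies, fruit flies — 2 of 5 types.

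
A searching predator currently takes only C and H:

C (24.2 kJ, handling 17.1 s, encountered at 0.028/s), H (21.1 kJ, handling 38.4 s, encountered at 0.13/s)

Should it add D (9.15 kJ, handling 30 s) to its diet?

Intake rate on the current diet: R = (0.028×24.2 + 0.13×21.1) / (1 + 0.028×17.1 + 0.13×38.4) = 3.421/6.471 = 0.5286 kJ/s.
Profitability of D: 9.15/30 = 0.305 kJ/s.
Since 0.305 < R, time spent handling D is better spent searching.

No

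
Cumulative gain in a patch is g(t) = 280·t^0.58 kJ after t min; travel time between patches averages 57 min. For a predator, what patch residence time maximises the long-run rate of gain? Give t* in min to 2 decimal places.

78.71 min

Optimal t* satisfies g'(t*) = g(t*)/(T + t*).
g'(t) = 0.58·280·t^-0.42. Setting 0.58·280·t^-0.42 = 280·t^0.58/(57+t) gives 0.58(57+t) = t, so 0.42·t = 0.58×57.
t* = 0.58×57/0.42 = 78.71 min.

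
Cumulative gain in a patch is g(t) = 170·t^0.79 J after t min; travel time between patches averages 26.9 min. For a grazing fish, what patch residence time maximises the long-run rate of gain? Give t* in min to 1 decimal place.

101.2 min

By the marginal value theorem, leave when the instantaneous gain rate g'(t) equals the habitat-wide average g(t)/(T + t).
g'(t) = 0.79·170·t^-0.21. Setting 0.79·170·t^-0.21 = 170·t^0.79/(26.9+t) gives 0.79(26.9+t) = t, so 0.21·t = 0.79×26.9.
t* = 0.79×26.9/0.21 = 101.2 min.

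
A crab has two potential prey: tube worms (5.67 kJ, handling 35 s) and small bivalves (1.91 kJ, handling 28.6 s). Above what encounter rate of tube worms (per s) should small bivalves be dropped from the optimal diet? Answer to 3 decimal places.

0.020 per s

At the threshold, the rate on tube worms alone equals the profitability of small bivalves: λ·5.67/(1 + λ·35) = 1.91/28.6 = 0.06678.
Rearranging, λ(5.67 − 0.06678×35) = 0.06678, so λ = 0.06678/3.333 = 0.02004 per s.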